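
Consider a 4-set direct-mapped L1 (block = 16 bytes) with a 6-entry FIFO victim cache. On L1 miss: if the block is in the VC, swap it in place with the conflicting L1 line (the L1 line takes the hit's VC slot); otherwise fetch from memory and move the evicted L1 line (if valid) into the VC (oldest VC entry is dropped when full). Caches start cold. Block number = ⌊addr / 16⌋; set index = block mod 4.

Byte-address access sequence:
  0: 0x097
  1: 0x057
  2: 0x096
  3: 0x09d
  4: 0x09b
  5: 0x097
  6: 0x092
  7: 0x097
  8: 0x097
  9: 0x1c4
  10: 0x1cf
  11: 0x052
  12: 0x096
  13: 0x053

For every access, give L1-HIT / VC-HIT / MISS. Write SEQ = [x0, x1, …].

0: 0x97 (blk 9, set 1) → MISS  vc=[]
1: 0x57 (blk 5, set 1) → MISS  vc=[9]
2: 0x96 (blk 9, set 1) → VC-HIT  vc=[5]
3: 0x9d (blk 9, set 1) → L1-HIT  vc=[5]
4: 0x9b (blk 9, set 1) → L1-HIT  vc=[5]
5: 0x97 (blk 9, set 1) → L1-HIT  vc=[5]
6: 0x92 (blk 9, set 1) → L1-HIT  vc=[5]
7: 0x97 (blk 9, set 1) → L1-HIT  vc=[5]
8: 0x97 (blk 9, set 1) → L1-HIT  vc=[5]
9: 0x1c4 (blk 28, set 0) → MISS  vc=[5]
10: 0x1cf (blk 28, set 0) → L1-HIT  vc=[5]
11: 0x52 (blk 5, set 1) → VC-HIT  vc=[9]
12: 0x96 (blk 9, set 1) → VC-HIT  vc=[5]
13: 0x53 (blk 5, set 1) → VC-HIT  vc=[9]

SEQ = [MISS, MISS, VC-HIT, L1-HIT, L1-HIT, L1-HIT, L1-HIT, L1-HIT, L1-HIT, MISS, L1-HIT, VC-HIT, VC-HIT, VC-HIT]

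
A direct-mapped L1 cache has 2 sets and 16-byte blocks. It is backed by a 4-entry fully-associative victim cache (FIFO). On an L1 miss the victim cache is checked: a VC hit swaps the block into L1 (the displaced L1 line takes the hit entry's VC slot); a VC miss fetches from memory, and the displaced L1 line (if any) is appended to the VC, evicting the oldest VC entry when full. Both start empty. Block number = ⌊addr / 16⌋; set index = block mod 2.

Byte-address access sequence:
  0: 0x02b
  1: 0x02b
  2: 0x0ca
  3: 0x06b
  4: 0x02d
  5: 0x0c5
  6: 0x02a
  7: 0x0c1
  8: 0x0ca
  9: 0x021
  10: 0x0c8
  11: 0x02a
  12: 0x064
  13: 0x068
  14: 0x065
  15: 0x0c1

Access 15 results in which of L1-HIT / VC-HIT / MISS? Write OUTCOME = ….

#0 0x2b→b2/s0 MISS; vc=[]
#1 0x2b→b2/s0 L1-HIT; vc=[]
#2 0xca→b12/s0 MISS; vc=[2]
#3 0x6b→b6/s0 MISS; vc=[2,12]
#4 0x2d→b2/s0 VC-HIT; vc=[6,12]
#5 0xc5→b12/s0 VC-HIT; vc=[6,2]
#6 0x2a→b2/s0 VC-HIT; vc=[6,12]
#7 0xc1→b12/s0 VC-HIT; vc=[6,2]
#8 0xca→b12/s0 L1-HIT; vc=[6,2]
#9 0x21→b2/s0 VC-HIT; vc=[6,12]
#10 0xc8→b12/s0 VC-HIT; vc=[6,2]
#11 0x2a→b2/s0 VC-HIT; vc=[6,12]
#12 0x64→b6/s0 VC-HIT; vc=[2,12]
#13 0x68→b6/s0 L1-HIT; vc=[2,12]
#14 0x65→b6/s0 L1-HIT; vc=[2,12]
#15 0xc1→b12/s0 VC-HIT; vc=[2,6]

OUTCOME = VC-HIT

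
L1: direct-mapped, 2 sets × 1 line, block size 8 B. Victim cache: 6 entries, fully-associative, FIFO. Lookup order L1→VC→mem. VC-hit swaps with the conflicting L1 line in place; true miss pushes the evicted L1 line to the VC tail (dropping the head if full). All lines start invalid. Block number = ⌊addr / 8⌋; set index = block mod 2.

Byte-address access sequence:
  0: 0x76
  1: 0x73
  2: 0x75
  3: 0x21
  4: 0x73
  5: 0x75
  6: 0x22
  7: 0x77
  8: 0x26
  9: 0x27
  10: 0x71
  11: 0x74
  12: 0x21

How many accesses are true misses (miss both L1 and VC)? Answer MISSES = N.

  [0] addr=0x76 blk=14 s=0: MISS | VC []
  [1] addr=0x73 blk=14 s=0: L1-HIT | VC []
  [2] addr=0x75 blk=14 s=0: L1-HIT | VC []
  [3] addr=0x21 blk=4 s=0: MISS | VC [14]
  [4] addr=0x73 blk=14 s=0: VC-HIT | VC [4]
  [5] addr=0x75 blk=14 s=0: L1-HIT | VC [4]
  [6] addr=0x22 blk=4 s=0: VC-HIT | VC [14]
  [7] addr=0x77 blk=14 s=0: VC-HIT | VC [4]
  [8] addr=0x26 blk=4 s=0: VC-HIT | VC [14]
  [9] addr=0x27 blk=4 s=0: L1-HIT | VC [14]
  [10] addr=0x71 blk=14 s=0: VC-HIT | VC [4]
  [11] addr=0x74 blk=14 s=0: L1-HIT | VC [4]
  [12] addr=0x21 blk=4 s=0: VC-HIT | VC [14]

MISSES = 2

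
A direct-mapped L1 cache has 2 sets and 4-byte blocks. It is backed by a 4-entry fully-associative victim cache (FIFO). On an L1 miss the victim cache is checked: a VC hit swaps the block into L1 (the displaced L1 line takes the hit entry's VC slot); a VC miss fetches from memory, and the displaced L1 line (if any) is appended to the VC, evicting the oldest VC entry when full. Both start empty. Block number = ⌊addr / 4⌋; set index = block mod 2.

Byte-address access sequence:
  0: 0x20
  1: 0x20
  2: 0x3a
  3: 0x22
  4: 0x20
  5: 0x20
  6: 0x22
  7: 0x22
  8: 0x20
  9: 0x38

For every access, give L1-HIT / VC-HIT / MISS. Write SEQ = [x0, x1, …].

#0 0x20→b8/s0 MISS; vc=[]
#1 0x20→b8/s0 L1-HIT; vc=[]
#2 0x3a→b14/s0 MISS; vc=[8]
#3 0x22→b8/s0 VC-HIT; vc=[14]
#4 0x20→b8/s0 L1-HIT; vc=[14]
#5 0x20→b8/s0 L1-HIT; vc=[14]
#6 0x22→b8/s0 L1-HIT; vc=[14]
#7 0x22→b8/s0 L1-HIT; vc=[14]
#8 0x20→b8/s0 L1-HIT; vc=[14]
#9 0x38→b14/s0 VC-HIT; vc=[8]

SEQ = [MISS, L1-HIT, MISS, VC-HIT, L1-HIT, L1-HIT, L1-HIT, L1-HIT, L1-HIT, VC-HIT]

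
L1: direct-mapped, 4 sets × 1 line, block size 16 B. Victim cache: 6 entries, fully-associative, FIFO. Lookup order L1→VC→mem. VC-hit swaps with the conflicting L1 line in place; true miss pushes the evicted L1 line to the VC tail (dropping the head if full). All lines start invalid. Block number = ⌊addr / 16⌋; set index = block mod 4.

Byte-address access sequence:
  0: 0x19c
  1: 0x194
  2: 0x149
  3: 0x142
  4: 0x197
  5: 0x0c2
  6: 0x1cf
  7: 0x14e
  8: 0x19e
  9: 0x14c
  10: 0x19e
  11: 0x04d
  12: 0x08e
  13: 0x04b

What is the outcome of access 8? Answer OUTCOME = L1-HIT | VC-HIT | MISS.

OUTCOME = L1-HIT

0: 0x19c (blk 25, set 1) → MISS  vc=[]
1: 0x194 (blk 25, set 1) → L1-HIT  vc=[]
2: 0x149 (blk 20, set 0) → MISS  vc=[]
3: 0x142 (blk 20, set 0) → L1-HIT  vc=[]
4: 0x197 (blk 25, set 1) → L1-HIT  vc=[]
5: 0xc2 (blk 12, set 0) → MISS  vc=[20]
6: 0x1cf (blk 28, set 0) → MISS  vc=[20, 12]
7: 0x14e (blk 20, set 0) → VC-HIT  vc=[28, 12]
8: 0x19e (blk 25, set 1) → L1-HIT  vc=[28, 12]
9: 0x14c (blk 20, set 0) → L1-HIT  vc=[28, 12]
10: 0x19e (blk 25, set 1) → L1-HIT  vc=[28, 12]
11: 0x4d (blk 4, set 0) → MISS  vc=[28, 12, 20]
12: 0x8e (blk 8, set 0) → MISS  vc=[28, 12, 20, 4]
13: 0x4b (blk 4, set 0) → VC-HIT  vc=[28, 12, 20, 8]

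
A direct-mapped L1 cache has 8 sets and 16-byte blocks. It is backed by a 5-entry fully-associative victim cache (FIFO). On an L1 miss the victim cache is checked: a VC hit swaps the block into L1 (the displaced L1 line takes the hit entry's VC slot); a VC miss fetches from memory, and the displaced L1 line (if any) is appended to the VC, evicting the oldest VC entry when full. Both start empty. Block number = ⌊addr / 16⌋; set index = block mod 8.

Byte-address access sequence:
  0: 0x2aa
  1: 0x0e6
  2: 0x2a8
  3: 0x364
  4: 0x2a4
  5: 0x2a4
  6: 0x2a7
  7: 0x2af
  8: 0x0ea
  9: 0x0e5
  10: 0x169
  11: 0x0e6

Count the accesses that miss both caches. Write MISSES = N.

0: 0x2aa (blk 42, set 2) → MISS  vc=[]
1: 0xe6 (blk 14, set 6) → MISS  vc=[]
2: 0x2a8 (blk 42, set 2) → L1-HIT  vc=[]
3: 0x364 (blk 54, set 6) → MISS  vc=[14]
4: 0x2a4 (blk 42, set 2) → L1-HIT  vc=[14]
5: 0x2a4 (blk 42, set 2) → L1-HIT  vc=[14]
6: 0x2a7 (blk 42, set 2) → L1-HIT  vc=[14]
7: 0x2af (blk 42, set 2) → L1-HIT  vc=[14]
8: 0xea (blk 14, set 6) → VC-HIT  vc=[54]
9: 0xe5 (blk 14, set 6) → L1-HIT  vc=[54]
10: 0x169 (blk 22, set 6) → MISS  vc=[54, 14]
11: 0xe6 (blk 14, set 6) → VC-HIT  vc=[54, 22]

MISSES = 4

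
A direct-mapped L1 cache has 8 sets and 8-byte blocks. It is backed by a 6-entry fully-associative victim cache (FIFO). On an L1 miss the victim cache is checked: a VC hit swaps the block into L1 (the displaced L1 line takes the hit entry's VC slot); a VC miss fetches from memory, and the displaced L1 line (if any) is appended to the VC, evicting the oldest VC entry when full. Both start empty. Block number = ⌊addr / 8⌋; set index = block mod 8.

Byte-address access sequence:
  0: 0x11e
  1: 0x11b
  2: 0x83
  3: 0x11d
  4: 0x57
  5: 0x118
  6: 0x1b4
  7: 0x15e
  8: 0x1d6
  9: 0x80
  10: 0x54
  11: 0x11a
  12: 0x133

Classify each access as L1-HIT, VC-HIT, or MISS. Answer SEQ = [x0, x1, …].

0: 0x11e (blk 35, set 3) → MISS  vc=[]
1: 0x11b (blk 35, set 3) → L1-HIT  vc=[]
2: 0x83 (blk 16, set 0) → MISS  vc=[]
3: 0x11d (blk 35, set 3) → L1-HIT  vc=[]
4: 0x57 (blk 10, set 2) → MISS  vc=[]
5: 0x118 (blk 35, set 3) → L1-HIT  vc=[]
6: 0x1b4 (blk 54, set 6) → MISS  vc=[]
7: 0x15e (blk 43, set 3) → MISS  vc=[35]
8: 0x1d6 (blk 58, set 2) → MISS  vc=[35, 10]
9: 0x80 (blk 16, set 0) → L1-HIT  vc=[35, 10]
10: 0x54 (blk 10, set 2) → VC-HIT  vc=[35, 58]
11: 0x11a (blk 35, set 3) → VC-HIT  vc=[43, 58]
12: 0x133 (blk 38, set 6) → MISS  vc=[43, 58, 54]

SEQ = [MISS, L1-HIT, MISS, L1-HIT, MISS, L1-HIT, MISS, MISS, MISS, L1-HIT, VC-HIT, VC-HIT, MISS]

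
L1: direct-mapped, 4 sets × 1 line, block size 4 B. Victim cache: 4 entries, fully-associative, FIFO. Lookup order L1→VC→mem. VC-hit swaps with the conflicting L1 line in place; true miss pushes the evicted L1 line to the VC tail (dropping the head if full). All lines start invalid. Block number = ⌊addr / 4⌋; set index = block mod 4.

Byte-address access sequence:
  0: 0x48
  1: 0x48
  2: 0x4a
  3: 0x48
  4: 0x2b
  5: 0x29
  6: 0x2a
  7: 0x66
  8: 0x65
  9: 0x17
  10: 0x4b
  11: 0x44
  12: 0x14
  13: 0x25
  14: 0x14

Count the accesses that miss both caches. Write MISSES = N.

#0 0x48→b18/s2 MISS; vc=[]
#1 0x48→b18/s2 L1-HIT; vc=[]
#2 0x4a→b18/s2 L1-HIT; vc=[]
#3 0x48→b18/s2 L1-HIT; vc=[]
#4 0x2b→b10/s2 MISS; vc=[18]
#5 0x29→b10/s2 L1-HIT; vc=[18]
#6 0x2a→b10/s2 L1-HIT; vc=[18]
#7 0x66→b25/s1 MISS; vc=[18]
#8 0x65→b25/s1 L1-HIT; vc=[18]
#9 0x17→b5/s1 MISS; vc=[18,25]
#10 0x4b→b18/s2 VC-HIT; vc=[10,25]
#11 0x44→b17/s1 MISS; vc=[10,25,5]
#12 0x14→b5/s1 VC-HIT; vc=[10,25,17]
#13 0x25→b9/s1 MISS; vc=[10,25,17,5]
#14 0x14→b5/s1 VC-HIT; vc=[10,25,17,9]

MISSES = 6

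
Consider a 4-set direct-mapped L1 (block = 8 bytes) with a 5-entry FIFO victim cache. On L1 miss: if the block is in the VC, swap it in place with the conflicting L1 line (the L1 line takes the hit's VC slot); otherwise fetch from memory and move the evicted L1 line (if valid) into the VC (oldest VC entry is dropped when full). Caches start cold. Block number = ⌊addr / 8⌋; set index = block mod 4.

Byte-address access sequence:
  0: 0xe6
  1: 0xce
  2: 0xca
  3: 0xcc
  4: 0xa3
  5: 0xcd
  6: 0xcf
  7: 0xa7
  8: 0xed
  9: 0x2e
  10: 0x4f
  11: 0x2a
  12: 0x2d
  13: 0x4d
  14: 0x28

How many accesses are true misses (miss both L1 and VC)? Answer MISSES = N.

#0 0xe6→b28/s0 MISS; vc=[]
#1 0xce→b25/s1 MISS; vc=[]
#2 0xca→b25/s1 L1-HIT; vc=[]
#3 0xcc→b25/s1 L1-HIT; vc=[]
#4 0xa3→b20/s0 MISS; vc=[28]
#5 0xcd→b25/s1 L1-HIT; vc=[28]
#6 0xcf→b25/s1 L1-HIT; vc=[28]
#7 0xa7→b20/s0 L1-HIT; vc=[28]
#8 0xed→b29/s1 MISS; vc=[28,25]
#9 0x2e→b5/s1 MISS; vc=[28,25,29]
#10 0x4f→b9/s1 MISS; vc=[28,25,29,5]
#11 0x2a→b5/s1 VC-HIT; vc=[28,25,29,9]
#12 0x2d→b5/s1 L1-HIT; vc=[28,25,29,9]
#13 0x4d→b9/s1 VC-HIT; vc=[28,25,29,5]
#14 0x28→b5/s1 VC-HIT; vc=[28,25,29,9]

MISSES = 6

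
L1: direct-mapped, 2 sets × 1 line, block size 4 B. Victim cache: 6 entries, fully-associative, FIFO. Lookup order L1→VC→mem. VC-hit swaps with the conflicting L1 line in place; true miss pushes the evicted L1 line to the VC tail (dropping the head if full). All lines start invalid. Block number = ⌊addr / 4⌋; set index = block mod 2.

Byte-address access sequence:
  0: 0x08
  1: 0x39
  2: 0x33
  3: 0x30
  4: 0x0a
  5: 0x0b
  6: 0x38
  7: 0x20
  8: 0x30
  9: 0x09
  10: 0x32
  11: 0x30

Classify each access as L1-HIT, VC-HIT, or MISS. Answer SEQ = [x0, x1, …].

#0 0x8→b2/s0 MISS; vc=[]
#1 0x39→b14/s0 MISS; vc=[2]
#2 0x33→b12/s0 MISS; vc=[2,14]
#3 0x30→b12/s0 L1-HIT; vc=[2,14]
#4 0xa→b2/s0 VC-HIT; vc=[12,14]
#5 0xb→b2/s0 L1-HIT; vc=[12,14]
#6 0x38→b14/s0 VC-HIT; vc=[12,2]
#7 0x20→b8/s0 MISS; vc=[12,2,14]
#8 0x30→b12/s0 VC-HIT; vc=[8,2,14]
#9 0x9→b2/s0 VC-HIT; vc=[8,12,14]
#10 0x32→b12/s0 VC-HIT; vc=[8,2,14]
#11 0x30→b12/s0 L1-HIT; vc=[8,2,14]

SEQ = [MISS, MISS, MISS, L1-HIT, VC-HIT, L1-HIT, VC-HIT, MISS, VC-HIT, VC-HIT, VC-HIT, L1-HIT]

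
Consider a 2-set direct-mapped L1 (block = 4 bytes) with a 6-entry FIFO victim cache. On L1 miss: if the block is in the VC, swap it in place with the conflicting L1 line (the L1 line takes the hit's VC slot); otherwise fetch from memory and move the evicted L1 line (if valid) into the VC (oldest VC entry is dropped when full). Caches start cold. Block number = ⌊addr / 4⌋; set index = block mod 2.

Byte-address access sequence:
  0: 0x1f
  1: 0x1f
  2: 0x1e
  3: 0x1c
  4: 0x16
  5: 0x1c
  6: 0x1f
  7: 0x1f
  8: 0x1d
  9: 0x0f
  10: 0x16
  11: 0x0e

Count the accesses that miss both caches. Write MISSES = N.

#0 0x1f→b7/s1 MISS; vc=[]
#1 0x1f→b7/s1 L1-HIT; vc=[]
#2 0x1e→b7/s1 L1-HIT; vc=[]
#3 0x1c→b7/s1 L1-HIT; vc=[]
#4 0x16→b5/s1 MISS; vc=[7]
#5 0x1c→b7/s1 VC-HIT; vc=[5]
#6 0x1f→b7/s1 L1-HIT; vc=[5]
#7 0x1f→b7/s1 L1-HIT; vc=[5]
#8 0x1d→b7/s1 L1-HIT; vc=[5]
#9 0xf→b3/s1 MISS; vc=[5,7]
#10 0x16→b5/s1 VC-HIT; vc=[3,7]
#11 0xe→b3/s1 VC-HIT; vc=[5,7]

MISSES = 3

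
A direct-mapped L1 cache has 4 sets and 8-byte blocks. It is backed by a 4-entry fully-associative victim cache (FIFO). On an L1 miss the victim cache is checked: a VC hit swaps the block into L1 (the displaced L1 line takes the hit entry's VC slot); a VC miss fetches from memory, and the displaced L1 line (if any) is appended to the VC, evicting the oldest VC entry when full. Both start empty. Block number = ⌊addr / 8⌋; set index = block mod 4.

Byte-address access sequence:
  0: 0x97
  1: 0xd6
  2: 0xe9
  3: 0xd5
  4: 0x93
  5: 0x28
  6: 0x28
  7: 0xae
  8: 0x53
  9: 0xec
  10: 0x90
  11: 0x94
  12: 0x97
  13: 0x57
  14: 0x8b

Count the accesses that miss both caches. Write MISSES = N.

  [0] addr=0x97 blk=18 s=2: MISS | VC []
  [1] addr=0xd6 blk=26 s=2: MISS | VC [18]
  [2] addr=0xe9 blk=29 s=1: MISS | VC [18]
  [3] addr=0xd5 blk=26 s=2: L1-HIT | VC [18]
  [4] addr=0x93 blk=18 s=2: VC-HIT | VC [26]
  [5] addr=0x28 blk=5 s=1: MISS | VC [26, 29]
  [6] addr=0x28 blk=5 s=1: L1-HIT | VC [26, 29]
  [7] addr=0xae blk=21 s=1: MISS | VC [26, 29, 5]
  [8] addr=0x53 blk=10 s=2: MISS | VC [26, 29, 5, 18]
  [9] addr=0xec blk=29 s=1: VC-HIT | VC [26, 21, 5, 18]
  [10] addr=0x90 blk=18 s=2: VC-HIT | VC [26, 21, 5, 10]
  [11] addr=0x94 blk=18 s=2: L1-HIT | VC [26, 21, 5, 10]
  [12] addr=0x97 blk=18 s=2: L1-HIT | VC [26, 21, 5, 10]
  [13] addr=0x57 blk=10 s=2: VC-HIT | VC [26, 21, 5, 18]
  [14] addr=0x8b blk=17 s=1: MISS | VC [21, 5, 18, 29]

MISSES = 7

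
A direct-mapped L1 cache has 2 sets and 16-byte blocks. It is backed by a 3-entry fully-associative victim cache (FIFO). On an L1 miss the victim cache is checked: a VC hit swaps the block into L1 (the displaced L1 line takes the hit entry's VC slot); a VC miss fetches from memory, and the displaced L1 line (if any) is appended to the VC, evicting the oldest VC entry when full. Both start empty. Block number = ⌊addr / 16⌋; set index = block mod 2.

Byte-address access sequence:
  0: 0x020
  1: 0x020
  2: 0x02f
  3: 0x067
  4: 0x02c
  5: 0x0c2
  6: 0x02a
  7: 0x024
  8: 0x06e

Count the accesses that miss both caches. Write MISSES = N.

MISSES = 3

#0 0x20→b2/s0 MISS; vc=[]
#1 0x20→b2/s0 L1-HIT; vc=[]
#2 0x2f→b2/s0 L1-HIT; vc=[]
#3 0x67→b6/s0 MISS; vc=[2]
#4 0x2c→b2/s0 VC-HIT; vc=[6]
#5 0xc2→b12/s0 MISS; vc=[6,2]
#6 0x2a→b2/s0 VC-HIT; vc=[6,12]
#7 0x24→b2/s0 L1-HIT; vc=[6,12]
#8 0x6e→b6/s0 VC-HIT; vc=[2,12]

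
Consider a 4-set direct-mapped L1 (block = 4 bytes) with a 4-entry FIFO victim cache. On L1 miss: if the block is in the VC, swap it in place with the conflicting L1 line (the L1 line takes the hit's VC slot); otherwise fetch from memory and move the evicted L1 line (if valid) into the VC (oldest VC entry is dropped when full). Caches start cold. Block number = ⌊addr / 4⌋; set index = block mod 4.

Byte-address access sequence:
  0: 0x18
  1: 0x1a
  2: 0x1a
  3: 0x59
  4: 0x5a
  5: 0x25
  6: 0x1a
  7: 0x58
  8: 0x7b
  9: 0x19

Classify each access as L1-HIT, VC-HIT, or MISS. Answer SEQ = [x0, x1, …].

  [0] addr=0x18 blk=6 s=2: MISS | VC []
  [1] addr=0x1a blk=6 s=2: L1-HIT | VC []
  [2] addr=0x1a blk=6 s=2: L1-HIT | VC []
  [3] addr=0x59 blk=22 s=2: MISS | VC [6]
  [4] addr=0x5a blk=22 s=2: L1-HIT | VC [6]
  [5] addr=0x25 blk=9 s=1: MISS | VC [6]
  [6] addr=0x1a blk=6 s=2: VC-HIT | VC [22]
  [7] addr=0x58 blk=22 s=2: VC-HIT | VC [6]
  [8] addr=0x7b blk=30 s=2: MISS | VC [6, 22]
  [9] addr=0x19 blk=6 s=2: VC-HIT | VC [30, 22]

SEQ = [MISS, L1-HIT, L1-HIT, MISS, L1-HIT, MISS, VC-HIT, VC-HIT, MISS, VC-HIT]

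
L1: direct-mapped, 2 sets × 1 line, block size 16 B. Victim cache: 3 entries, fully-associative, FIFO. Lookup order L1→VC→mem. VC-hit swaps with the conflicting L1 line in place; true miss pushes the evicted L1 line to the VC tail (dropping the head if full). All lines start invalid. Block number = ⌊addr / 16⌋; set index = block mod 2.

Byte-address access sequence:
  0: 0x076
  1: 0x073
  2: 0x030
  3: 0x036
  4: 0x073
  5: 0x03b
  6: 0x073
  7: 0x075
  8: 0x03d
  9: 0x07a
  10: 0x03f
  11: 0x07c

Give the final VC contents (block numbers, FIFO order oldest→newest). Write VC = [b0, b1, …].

#0 0x76→b7/s1 MISS; vc=[]
#1 0x73→b7/s1 L1-HIT; vc=[]
#2 0x30→b3/s1 MISS; vc=[7]
#3 0x36→b3/s1 L1-HIT; vc=[7]
#4 0x73→b7/s1 VC-HIT; vc=[3]
#5 0x3b→b3/s1 VC-HIT; vc=[7]
#6 0x73→b7/s1 VC-HIT; vc=[3]
#7 0x75→b7/s1 L1-HIT; vc=[3]
#8 0x3d→b3/s1 VC-HIT; vc=[7]
#9 0x7a→b7/s1 VC-HIT; vc=[3]
#10 0x3f→b3/s1 VC-HIT; vc=[7]
#11 0x7c→b7/s1 VC-HIT; vc=[3]

VC = [3]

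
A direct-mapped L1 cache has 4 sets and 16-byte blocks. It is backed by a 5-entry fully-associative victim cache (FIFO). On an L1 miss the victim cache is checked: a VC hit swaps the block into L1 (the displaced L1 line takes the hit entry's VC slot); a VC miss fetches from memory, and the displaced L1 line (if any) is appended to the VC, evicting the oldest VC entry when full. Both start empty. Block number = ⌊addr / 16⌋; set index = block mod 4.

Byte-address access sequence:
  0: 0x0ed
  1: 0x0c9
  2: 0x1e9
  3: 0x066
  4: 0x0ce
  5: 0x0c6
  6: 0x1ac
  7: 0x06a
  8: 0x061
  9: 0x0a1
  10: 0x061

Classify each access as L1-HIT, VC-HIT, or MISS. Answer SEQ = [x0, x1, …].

SEQ = [MISS, MISS, MISS, MISS, L1-HIT, L1-HIT, MISS, VC-HIT, L1-HIT, MISS, VC-HIT]

  [0] addr=0xed blk=14 s=2: MISS | VC []
  [1] addr=0xc9 blk=12 s=0: MISS | VC []
  [2] addr=0x1e9 blk=30 s=2: MISS | VC [14]
  [3] addr=0x66 blk=6 s=2: MISS | VC [14, 30]
  [4] addr=0xce blk=12 s=0: L1-HIT | VC [14, 30]
  [5] addr=0xc6 blk=12 s=0: L1-HIT | VC [14, 30]
  [6] addr=0x1ac blk=26 s=2: MISS | VC [14, 30, 6]
  [7] addr=0x6a blk=6 s=2: VC-HIT | VC [14, 30, 26]
  [8] addr=0x61 blk=6 s=2: L1-HIT | VC [14, 30, 26]
  [9] addr=0xa1 blk=10 s=2: MISS | VC [14, 30, 26, 6]
  [10] addr=0x61 blk=6 s=2: VC-HIT | VC [14, 30, 26, 10]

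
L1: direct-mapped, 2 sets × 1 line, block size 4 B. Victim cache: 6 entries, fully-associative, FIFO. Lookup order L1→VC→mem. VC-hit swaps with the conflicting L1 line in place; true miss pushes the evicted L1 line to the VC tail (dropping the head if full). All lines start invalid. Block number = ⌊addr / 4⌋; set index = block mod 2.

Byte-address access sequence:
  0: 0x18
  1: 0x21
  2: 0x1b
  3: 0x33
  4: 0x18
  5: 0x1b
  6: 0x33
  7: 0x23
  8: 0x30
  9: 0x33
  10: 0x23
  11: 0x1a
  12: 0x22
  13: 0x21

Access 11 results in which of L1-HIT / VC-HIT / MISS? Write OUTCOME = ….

OUTCOME = VC-HIT

0: 0x18 (blk 6, set 0) → MISS  vc=[]
1: 0x21 (blk 8, set 0) → MISS  vc=[6]
2: 0x1b (blk 6, set 0) → VC-HIT  vc=[8]
3: 0x33 (blk 12, set 0) → MISS  vc=[8, 6]
4: 0x18 (blk 6, set 0) → VC-HIT  vc=[8, 12]
5: 0x1b (blk 6, set 0) → L1-HIT  vc=[8, 12]
6: 0x33 (blk 12, set 0) → VC-HIT  vc=[8, 6]
7: 0x23 (blk 8, set 0) → VC-HIT  vc=[12, 6]
8: 0x30 (blk 12, set 0) → VC-HIT  vc=[8, 6]
9: 0x33 (blk 12, set 0) → L1-HIT  vc=[8, 6]
10: 0x23 (blk 8, set 0) → VC-HIT  vc=[12, 6]
11: 0x1a (blk 6, set 0) → VC-HIT  vc=[12, 8]
12: 0x22 (blk 8, set 0) → VC-HIT  vc=[12, 6]
13: 0x21 (blk 8, set 0) → L1-HIT  vc=[12, 6]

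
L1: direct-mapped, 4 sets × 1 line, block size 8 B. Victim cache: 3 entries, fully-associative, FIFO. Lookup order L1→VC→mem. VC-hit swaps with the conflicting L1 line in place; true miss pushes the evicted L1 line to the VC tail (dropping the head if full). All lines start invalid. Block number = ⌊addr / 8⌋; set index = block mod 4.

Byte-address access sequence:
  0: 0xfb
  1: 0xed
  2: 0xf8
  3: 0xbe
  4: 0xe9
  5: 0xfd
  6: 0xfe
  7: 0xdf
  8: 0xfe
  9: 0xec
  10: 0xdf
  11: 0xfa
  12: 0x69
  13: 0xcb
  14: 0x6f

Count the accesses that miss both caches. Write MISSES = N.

MISSES = 6

  [0] addr=0xfb blk=31 s=3: MISS | VC []
  [1] addr=0xed blk=29 s=1: MISS | VC []
  [2] addr=0xf8 blk=31 s=3: L1-HIT | VC []
  [3] addr=0xbe blk=23 s=3: MISS | VC [31]
  [4] addr=0xe9 blk=29 s=1: L1-HIT | VC [31]
  [5] addr=0xfd blk=31 s=3: VC-HIT | VC [23]
  [6] addr=0xfe blk=31 s=3: L1-HIT | VC [23]
  [7] addr=0xdf blk=27 s=3: MISS | VC [23, 31]
  [8] addr=0xfe blk=31 s=3: VC-HIT | VC [23, 27]
  [9] addr=0xec blk=29 s=1: L1-HIT | VC [23, 27]
  [10] addr=0xdf blk=27 s=3: VC-HIT | VC [23, 31]
  [11] addr=0xfa blk=31 s=3: VC-HIT | VC [23, 27]
  [12] addr=0x69 blk=13 s=1: MISS | VC [23, 27, 29]
  [13] addr=0xcb blk=25 s=1: MISS | VC [27, 29, 13]
  [14] addr=0x6f blk=13 s=1: VC-HIT | VC [27, 29, 25]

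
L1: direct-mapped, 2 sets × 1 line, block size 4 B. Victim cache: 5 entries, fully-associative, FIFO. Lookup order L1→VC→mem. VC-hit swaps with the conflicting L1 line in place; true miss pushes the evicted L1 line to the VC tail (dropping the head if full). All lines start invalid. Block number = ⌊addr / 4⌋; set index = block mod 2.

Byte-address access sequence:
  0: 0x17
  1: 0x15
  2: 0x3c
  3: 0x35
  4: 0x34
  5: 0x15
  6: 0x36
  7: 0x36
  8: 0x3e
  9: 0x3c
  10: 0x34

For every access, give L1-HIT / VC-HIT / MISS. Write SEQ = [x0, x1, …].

SEQ = [MISS, L1-HIT, MISS, MISS, L1-HIT, VC-HIT, VC-HIT, L1-HIT, VC-HIT, L1-HIT, VC-HIT]

0: 0x17 (blk 5, set 1) → MISS  vc=[]
1: 0x15 (blk 5, set 1) → L1-HIT  vc=[]
2: 0x3c (blk 15, set 1) → MISS  vc=[5]
3: 0x35 (blk 13, set 1) → MISS  vc=[5, 15]
4: 0x34 (blk 13, set 1) → L1-HIT  vc=[5, 15]
5: 0x15 (blk 5, set 1) → VC-HIT  vc=[13, 15]
6: 0x36 (blk 13, set 1) → VC-HIT  vc=[5, 15]
7: 0x36 (blk 13, set 1) → L1-HIT  vc=[5, 15]
8: 0x3e (blk 15, set 1) → VC-HIT  vc=[5, 13]
9: 0x3c (blk 15, set 1) → L1-HIT  vc=[5, 13]
10: 0x34 (blk 13, set 1) → VC-HIT  vc=[5, 15]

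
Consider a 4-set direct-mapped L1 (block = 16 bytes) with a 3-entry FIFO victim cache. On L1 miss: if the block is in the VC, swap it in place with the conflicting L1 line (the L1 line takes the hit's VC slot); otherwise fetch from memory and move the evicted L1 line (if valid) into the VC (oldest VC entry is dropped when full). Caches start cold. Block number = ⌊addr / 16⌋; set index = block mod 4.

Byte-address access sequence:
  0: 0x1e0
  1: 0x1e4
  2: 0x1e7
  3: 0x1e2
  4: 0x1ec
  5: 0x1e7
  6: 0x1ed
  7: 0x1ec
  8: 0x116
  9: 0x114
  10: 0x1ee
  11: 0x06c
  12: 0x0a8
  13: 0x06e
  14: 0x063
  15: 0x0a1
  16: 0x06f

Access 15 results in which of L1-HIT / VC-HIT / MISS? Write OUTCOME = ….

0: 0x1e0 (blk 30, set 2) → MISS  vc=[]
1: 0x1e4 (blk 30, set 2) → L1-HIT  vc=[]
2: 0x1e7 (blk 30, set 2) → L1-HIT  vc=[]
3: 0x1e2 (blk 30, set 2) → L1-HIT  vc=[]
4: 0x1ec (blk 30, set 2) → L1-HIT  vc=[]
5: 0x1e7 (blk 30, set 2) → L1-HIT  vc=[]
6: 0x1ed (blk 30, set 2) → L1-HIT  vc=[]
7: 0x1ec (blk 30, set 2) → L1-HIT  vc=[]
8: 0x116 (blk 17, set 1) → MISS  vc=[]
9: 0x114 (blk 17, set 1) → L1-HIT  vc=[]
10: 0x1ee (blk 30, set 2) → L1-HIT  vc=[]
11: 0x6c (blk 6, set 2) → MISS  vc=[30]
12: 0xa8 (blk 10, set 2) → MISS  vc=[30, 6]
13: 0x6e (blk 6, set 2) → VC-HIT  vc=[30, 10]
14: 0x63 (blk 6, set 2) → L1-HIT  vc=[30, 10]
15: 0xa1 (blk 10, set 2) → VC-HIT  vc=[30, 6]
16: 0x6f (blk 6, set 2) → VC-HIT  vc=[30, 10]

OUTCOME = VC-HIT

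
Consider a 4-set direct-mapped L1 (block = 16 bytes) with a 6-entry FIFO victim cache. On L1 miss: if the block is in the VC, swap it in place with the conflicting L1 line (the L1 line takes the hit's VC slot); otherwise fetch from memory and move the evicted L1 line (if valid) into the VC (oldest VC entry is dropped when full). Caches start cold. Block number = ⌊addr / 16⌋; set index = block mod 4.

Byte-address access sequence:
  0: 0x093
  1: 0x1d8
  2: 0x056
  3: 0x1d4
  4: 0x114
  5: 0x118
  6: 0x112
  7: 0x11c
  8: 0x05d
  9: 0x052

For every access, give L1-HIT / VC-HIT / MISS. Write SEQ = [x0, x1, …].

SEQ = [MISS, MISS, MISS, VC-HIT, MISS, L1-HIT, L1-HIT, L1-HIT, VC-HIT, L1-HIT]

0: 0x93 (blk 9, set 1) → MISS  vc=[]
1: 0x1d8 (blk 29, set 1) → MISS  vc=[9]
2: 0x56 (blk 5, set 1) → MISS  vc=[9, 29]
3: 0x1d4 (blk 29, set 1) → VC-HIT  vc=[9, 5]
4: 0x114 (blk 17, set 1) → MISS  vc=[9, 5, 29]
5: 0x118 (blk 17, set 1) → L1-HIT  vc=[9, 5, 29]
6: 0x112 (blk 17, set 1) → L1-HIT  vc=[9, 5, 29]
7: 0x11c (blk 17, set 1) → L1-HIT  vc=[9, 5, 29]
8: 0x5d (blk 5, set 1) → VC-HIT  vc=[9, 17, 29]
9: 0x52 (blk 5, set 1) → L1-HIT  vc=[9, 17, 29]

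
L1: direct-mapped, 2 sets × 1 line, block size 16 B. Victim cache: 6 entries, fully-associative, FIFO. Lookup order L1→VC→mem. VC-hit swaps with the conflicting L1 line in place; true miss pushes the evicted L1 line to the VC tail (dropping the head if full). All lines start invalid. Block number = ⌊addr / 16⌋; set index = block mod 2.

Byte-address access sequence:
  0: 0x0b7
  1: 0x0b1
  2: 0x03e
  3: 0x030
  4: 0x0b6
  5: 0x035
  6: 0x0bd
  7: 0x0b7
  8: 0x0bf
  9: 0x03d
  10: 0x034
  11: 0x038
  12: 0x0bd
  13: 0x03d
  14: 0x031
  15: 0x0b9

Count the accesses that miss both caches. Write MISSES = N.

MISSES = 2

  [0] addr=0xb7 blk=11 s=1: MISS | VC []
  [1] addr=0xb1 blk=11 s=1: L1-HIT | VC []
  [2] addr=0x3e blk=3 s=1: MISS | VC [11]
  [3] addr=0x30 blk=3 s=1: L1-HIT | VC [11]
  [4] addr=0xb6 blk=11 s=1: VC-HIT | VC [3]
  [5] addr=0x35 blk=3 s=1: VC-HIT | VC [11]
  [6] addr=0xbd blk=11 s=1: VC-HIT | VC [3]
  [7] addr=0xb7 blk=11 s=1: L1-HIT | VC [3]
  [8] addr=0xbf blk=11 s=1: L1-HIT | VC [3]
  [9] addr=0x3d blk=3 s=1: VC-HIT | VC [11]
  [10] addr=0x34 blk=3 s=1: L1-HIT | VC [11]
  [11] addr=0x38 blk=3 s=1: L1-HIT | VC [11]
  [12] addr=0xbd blk=11 s=1: VC-HIT | VC [3]
  [13] addr=0x3d blk=3 s=1: VC-HIT | VC [11]
  [14] addr=0x31 blk=3 s=1: L1-HIT | VC [11]
  [15] addr=0xb9 blk=11 s=1: VC-HIT | VC [3]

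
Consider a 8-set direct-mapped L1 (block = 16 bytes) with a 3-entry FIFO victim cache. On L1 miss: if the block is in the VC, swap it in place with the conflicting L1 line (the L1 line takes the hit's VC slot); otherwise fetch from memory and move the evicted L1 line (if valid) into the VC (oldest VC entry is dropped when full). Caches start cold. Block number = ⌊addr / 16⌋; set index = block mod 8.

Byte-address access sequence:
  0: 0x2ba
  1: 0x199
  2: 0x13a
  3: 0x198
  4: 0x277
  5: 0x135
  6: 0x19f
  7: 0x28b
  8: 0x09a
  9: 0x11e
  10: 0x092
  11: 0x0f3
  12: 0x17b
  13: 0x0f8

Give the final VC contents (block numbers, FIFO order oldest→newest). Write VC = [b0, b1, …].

0: 0x2ba (blk 43, set 3) → MISS  vc=[]
1: 0x199 (blk 25, set 1) → MISS  vc=[]
2: 0x13a (blk 19, set 3) → MISS  vc=[43]
3: 0x198 (blk 25, set 1) → L1-HIT  vc=[43]
4: 0x277 (blk 39, set 7) → MISS  vc=[43]
5: 0x135 (blk 19, set 3) → L1-HIT  vc=[43]
6: 0x19f (blk 25, set 1) → L1-HIT  vc=[43]
7: 0x28b (blk 40, set 0) → MISS  vc=[43]
8: 0x9a (blk 9, set 1) → MISS  vc=[43, 25]
9: 0x11e (blk 17, set 1) → MISS  vc=[43, 25, 9]
10: 0x92 (blk 9, set 1) → VC-HIT  vc=[43, 25, 17]
11: 0xf3 (blk 15, set 7) → MISS  vc=[25, 17, 39]
12: 0x17b (blk 23, set 7) → MISS  vc=[17, 39, 15]
13: 0xf8 (blk 15, set 7) → VC-HIT  vc=[17, 39, 23]

VC = [17, 39, 23]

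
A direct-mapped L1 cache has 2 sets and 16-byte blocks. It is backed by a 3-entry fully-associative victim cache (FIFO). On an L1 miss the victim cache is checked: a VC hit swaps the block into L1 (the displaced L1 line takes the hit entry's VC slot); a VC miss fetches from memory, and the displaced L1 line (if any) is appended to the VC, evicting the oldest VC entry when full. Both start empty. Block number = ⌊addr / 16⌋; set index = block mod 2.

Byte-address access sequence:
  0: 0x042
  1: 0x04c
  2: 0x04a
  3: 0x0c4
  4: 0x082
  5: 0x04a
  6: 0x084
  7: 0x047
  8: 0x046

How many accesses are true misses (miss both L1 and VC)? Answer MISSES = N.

  [0] addr=0x42 blk=4 s=0: MISS | VC []
  [1] addr=0x4c blk=4 s=0: L1-HIT | VC []
  [2] addr=0x4a blk=4 s=0: L1-HIT | VC []
  [3] addr=0xc4 blk=12 s=0: MISS | VC [4]
  [4] addr=0x82 blk=8 s=0: MISS | VC [4, 12]
  [5] addr=0x4a blk=4 s=0: VC-HIT | VC [8, 12]
  [6] addr=0x84 blk=8 s=0: VC-HIT | VC [4, 12]
  [7] addr=0x47 blk=4 s=0: VC-HIT | VC [8, 12]
  [8] addr=0x46 blk=4 s=0: L1-HIT | VC [8, 12]

MISSES = 3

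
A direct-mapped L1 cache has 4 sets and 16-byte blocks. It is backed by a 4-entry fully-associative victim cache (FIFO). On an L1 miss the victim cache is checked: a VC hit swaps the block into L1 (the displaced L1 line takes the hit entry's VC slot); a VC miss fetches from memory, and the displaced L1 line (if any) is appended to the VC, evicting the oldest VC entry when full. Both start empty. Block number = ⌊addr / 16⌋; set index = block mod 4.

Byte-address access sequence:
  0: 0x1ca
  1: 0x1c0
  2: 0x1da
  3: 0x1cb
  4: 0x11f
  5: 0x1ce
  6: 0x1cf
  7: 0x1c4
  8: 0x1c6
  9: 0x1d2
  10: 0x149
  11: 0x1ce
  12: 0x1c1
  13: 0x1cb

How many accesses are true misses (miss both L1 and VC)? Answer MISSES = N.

#0 0x1ca→b28/s0 MISS; vc=[]
#1 0x1c0→b28/s0 L1-HIT; vc=[]
#2 0x1da→b29/s1 MISS; vc=[]
#3 0x1cb→b28/s0 L1-HIT; vc=[]
#4 0x11f→b17/s1 MISS; vc=[29]
#5 0x1ce→b28/s0 L1-HIT; vc=[29]
#6 0x1cf→b28/s0 L1-HIT; vc=[29]
#7 0x1c4→b28/s0 L1-HIT; vc=[29]
#8 0x1c6→b28/s0 L1-HIT; vc=[29]
#9 0x1d2→b29/s1 VC-HIT; vc=[17]
#10 0x149→b20/s0 MISS; vc=[17,28]
#11 0x1ce→b28/s0 VC-HIT; vc=[17,20]
#12 0x1c1→b28/s0 L1-HIT; vc=[17,20]
#13 0x1cb→b28/s0 L1-HIT; vc=[17,20]

MISSES = 4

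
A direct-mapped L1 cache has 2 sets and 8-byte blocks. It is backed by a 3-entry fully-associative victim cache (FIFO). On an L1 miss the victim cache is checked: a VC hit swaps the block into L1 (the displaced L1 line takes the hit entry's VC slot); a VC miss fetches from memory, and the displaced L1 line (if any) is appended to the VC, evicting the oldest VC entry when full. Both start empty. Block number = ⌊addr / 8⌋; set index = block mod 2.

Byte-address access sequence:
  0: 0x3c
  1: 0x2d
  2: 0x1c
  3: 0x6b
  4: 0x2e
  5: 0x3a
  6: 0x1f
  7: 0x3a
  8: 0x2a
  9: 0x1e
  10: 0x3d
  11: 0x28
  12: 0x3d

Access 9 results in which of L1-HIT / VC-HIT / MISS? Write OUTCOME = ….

  [0] addr=0x3c blk=7 s=1: MISS | VC []
  [1] addr=0x2d blk=5 s=1: MISS | VC [7]
  [2] addr=0x1c blk=3 s=1: MISS | VC [7, 5]
  [3] addr=0x6b blk=13 s=1: MISS | VC [7, 5, 3]
  [4] addr=0x2e blk=5 s=1: VC-HIT | VC [7, 13, 3]
  [5] addr=0x3a blk=7 s=1: VC-HIT | VC [5, 13, 3]
  [6] addr=0x1f blk=3 s=1: VC-HIT | VC [5, 13, 7]
  [7] addr=0x3a blk=7 s=1: VC-HIT | VC [5, 13, 3]
  [8] addr=0x2a blk=5 s=1: VC-HIT | VC [7, 13, 3]
  [9] addr=0x1e blk=3 s=1: VC-HIT | VC [7, 13, 5]
  [10] addr=0x3d blk=7 s=1: VC-HIT | VC [3, 13, 5]
  [11] addr=0x28 blk=5 s=1: VC-HIT | VC [3, 13, 7]
  [12] addr=0x3d blk=7 s=1: VC-HIT | VC [3, 13, 5]

OUTCOME = VC-HIT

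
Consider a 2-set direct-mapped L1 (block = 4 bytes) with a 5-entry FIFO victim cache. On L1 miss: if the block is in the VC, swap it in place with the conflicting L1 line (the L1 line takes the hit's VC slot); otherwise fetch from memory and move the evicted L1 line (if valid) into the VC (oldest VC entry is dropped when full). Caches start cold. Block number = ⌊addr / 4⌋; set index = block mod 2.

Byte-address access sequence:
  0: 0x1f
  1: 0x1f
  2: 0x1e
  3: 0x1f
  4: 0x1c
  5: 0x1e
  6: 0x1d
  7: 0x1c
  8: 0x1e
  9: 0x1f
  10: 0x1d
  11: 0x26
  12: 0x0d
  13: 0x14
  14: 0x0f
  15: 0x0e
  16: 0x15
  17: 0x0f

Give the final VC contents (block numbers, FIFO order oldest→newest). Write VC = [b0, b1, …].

VC = [7, 9, 5]

#0 0x1f→b7/s1 MISS; vc=[]
#1 0x1f→b7/s1 L1-HIT; vc=[]
#2 0x1e→b7/s1 L1-HIT; vc=[]
#3 0x1f→b7/s1 L1-HIT; vc=[]
#4 0x1c→b7/s1 L1-HIT; vc=[]
#5 0x1e→b7/s1 L1-HIT; vc=[]
#6 0x1d→b7/s1 L1-HIT; vc=[]
#7 0x1c→b7/s1 L1-HIT; vc=[]
#8 0x1e→b7/s1 L1-HIT; vc=[]
#9 0x1f→b7/s1 L1-HIT; vc=[]
#10 0x1d→b7/s1 L1-HIT; vc=[]
#11 0x26→b9/s1 MISS; vc=[7]
#12 0xd→b3/s1 MISS; vc=[7,9]
#13 0x14→b5/s1 MISS; vc=[7,9,3]
#14 0xf→b3/s1 VC-HIT; vc=[7,9,5]
#15 0xe→b3/s1 L1-HIT; vc=[7,9,5]
#16 0x15→b5/s1 VC-HIT; vc=[7,9,3]
#17 0xf→b3/s1 VC-HIT; vc=[7,9,5]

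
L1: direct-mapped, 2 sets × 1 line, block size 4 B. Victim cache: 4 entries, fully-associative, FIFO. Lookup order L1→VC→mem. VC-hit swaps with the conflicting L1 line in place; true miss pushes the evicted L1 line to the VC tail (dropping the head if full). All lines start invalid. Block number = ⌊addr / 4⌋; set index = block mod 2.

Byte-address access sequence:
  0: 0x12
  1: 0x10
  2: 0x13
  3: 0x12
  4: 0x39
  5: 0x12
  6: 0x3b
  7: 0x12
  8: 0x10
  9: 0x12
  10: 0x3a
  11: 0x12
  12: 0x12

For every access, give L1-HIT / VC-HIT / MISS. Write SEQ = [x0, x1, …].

  [0] addr=0x12 blk=4 s=0: MISS | VC []
  [1] addr=0x10 blk=4 s=0: L1-HIT | VC []
  [2] addr=0x13 blk=4 s=0: L1-HIT | VC []
  [3] addr=0x12 blk=4 s=0: L1-HIT | VC []
  [4] addr=0x39 blk=14 s=0: MISS | VC [4]
  [5] addr=0x12 blk=4 s=0: VC-HIT | VC [14]
  [6] addr=0x3b blk=14 s=0: VC-HIT | VC [4]
  [7] addr=0x12 blk=4 s=0: VC-HIT | VC [14]
  [8] addr=0x10 blk=4 s=0: L1-HIT | VC [14]
  [9] addr=0x12 blk=4 s=0: L1-HIT | VC [14]
  [10] addr=0x3a blk=14 s=0: VC-HIT | VC [4]
  [11] addr=0x12 blk=4 s=0: VC-HIT | VC [14]
  [12] addr=0x12 blk=4 s=0: L1-HIT | VC [14]

SEQ = [MISS, L1-HIT, L1-HIT, L1-HIT, MISS, VC-HIT, VC-HIT, VC-HIT, L1-HIT, L1-HIT, VC-HIT, VC-HIT, L1-HIT]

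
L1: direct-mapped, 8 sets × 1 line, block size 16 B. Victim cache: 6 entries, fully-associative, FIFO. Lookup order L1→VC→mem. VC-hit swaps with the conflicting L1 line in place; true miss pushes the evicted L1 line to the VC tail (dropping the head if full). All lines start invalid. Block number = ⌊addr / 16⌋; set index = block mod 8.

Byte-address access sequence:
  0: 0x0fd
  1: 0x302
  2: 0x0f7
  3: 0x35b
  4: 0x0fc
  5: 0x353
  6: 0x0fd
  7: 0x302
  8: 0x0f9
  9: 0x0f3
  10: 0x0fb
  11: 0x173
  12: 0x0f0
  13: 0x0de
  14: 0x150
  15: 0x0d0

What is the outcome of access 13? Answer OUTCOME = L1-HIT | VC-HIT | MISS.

OUTCOME = MISS

#0 0xfd→b15/s7 MISS; vc=[]
#1 0x302→b48/s0 MISS; vc=[]
#2 0xf7→b15/s7 L1-HIT; vc=[]
#3 0x35b→b53/s5 MISS; vc=[]
#4 0xfc→b15/s7 L1-HIT; vc=[]
#5 0x353→b53/s5 L1-HIT; vc=[]
#6 0xfd→b15/s7 L1-HIT; vc=[]
#7 0x302→b48/s0 L1-HIT; vc=[]
#8 0xf9→b15/s7 L1-HIT; vc=[]
#9 0xf3→b15/s7 L1-HIT; vc=[]
#10 0xfb→b15/s7 L1-HIT; vc=[]
#11 0x173→b23/s7 MISS; vc=[15]
#12 0xf0→b15/s7 VC-HIT; vc=[23]
#13 0xde→b13/s5 MISS; vc=[23,53]
#14 0x150→b21/s5 MISS; vc=[23,53,13]
#15 0xd0→b13/s5 VC-HIT; vc=[23,53,21]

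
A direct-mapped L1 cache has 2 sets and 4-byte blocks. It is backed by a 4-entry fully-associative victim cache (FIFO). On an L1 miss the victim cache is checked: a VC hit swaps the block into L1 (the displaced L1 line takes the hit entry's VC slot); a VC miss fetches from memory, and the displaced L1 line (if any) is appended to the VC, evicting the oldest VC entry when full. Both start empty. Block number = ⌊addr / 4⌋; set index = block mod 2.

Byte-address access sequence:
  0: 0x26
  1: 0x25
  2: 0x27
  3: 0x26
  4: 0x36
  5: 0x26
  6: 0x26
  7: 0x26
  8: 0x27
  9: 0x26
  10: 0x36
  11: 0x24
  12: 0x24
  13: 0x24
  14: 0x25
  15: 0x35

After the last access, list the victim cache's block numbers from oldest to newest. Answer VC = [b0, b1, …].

VC = [9]

  [0] addr=0x26 blk=9 s=1: MISS | VC []
  [1] addr=0x25 blk=9 s=1: L1-HIT | VC []
  [2] addr=0x27 blk=9 s=1: L1-HIT | VC []
  [3] addr=0x26 blk=9 s=1: L1-HIT | VC []
  [4] addr=0x36 blk=13 s=1: MISS | VC [9]
  [5] addr=0x26 blk=9 s=1: VC-HIT | VC [13]
  [6] addr=0x26 blk=9 s=1: L1-HIT | VC [13]
  [7] addr=0x26 blk=9 s=1: L1-HIT | VC [13]
  [8] addr=0x27 blk=9 s=1: L1-HIT | VC [13]
  [9] addr=0x26 blk=9 s=1: L1-HIT | VC [13]
  [10] addr=0x36 blk=13 s=1: VC-HIT | VC [9]
  [11] addr=0x24 blk=9 s=1: VC-HIT | VC [13]
  [12] addr=0x24 blk=9 s=1: L1-HIT | VC [13]
  [13] addr=0x24 blk=9 s=1: L1-HIT | VC [13]
  [14] addr=0x25 blk=9 s=1: L1-HIT | VC [13]
  [15] addr=0x35 blk=13 s=1: VC-HIT | VC [9]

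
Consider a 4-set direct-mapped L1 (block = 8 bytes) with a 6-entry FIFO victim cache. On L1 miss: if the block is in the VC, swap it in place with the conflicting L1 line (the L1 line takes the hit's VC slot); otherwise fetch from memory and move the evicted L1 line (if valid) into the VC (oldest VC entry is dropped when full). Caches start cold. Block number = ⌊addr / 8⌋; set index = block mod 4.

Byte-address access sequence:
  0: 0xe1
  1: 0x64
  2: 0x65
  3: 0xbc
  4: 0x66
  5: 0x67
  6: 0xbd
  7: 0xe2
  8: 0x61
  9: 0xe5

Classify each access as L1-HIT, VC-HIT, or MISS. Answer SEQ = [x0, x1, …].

SEQ = [MISS, MISS, L1-HIT, MISS, L1-HIT, L1-HIT, L1-HIT, VC-HIT, VC-HIT, VC-HIT]

#0 0xe1→b28/s0 MISS; vc=[]
#1 0x64→b12/s0 MISS; vc=[28]
#2 0x65→b12/s0 L1-HIT; vc=[28]
#3 0xbc→b23/s3 MISS; vc=[28]
#4 0x66→b12/s0 L1-HIT; vc=[28]
#5 0x67→b12/s0 L1-HIT; vc=[28]
#6 0xbd→b23/s3 L1-HIT; vc=[28]
#7 0xe2→b28/s0 VC-HIT; vc=[12]
#8 0x61→b12/s0 VC-HIT; vc=[28]
#9 0xe5→b28/s0 VC-HIT; vc=[12]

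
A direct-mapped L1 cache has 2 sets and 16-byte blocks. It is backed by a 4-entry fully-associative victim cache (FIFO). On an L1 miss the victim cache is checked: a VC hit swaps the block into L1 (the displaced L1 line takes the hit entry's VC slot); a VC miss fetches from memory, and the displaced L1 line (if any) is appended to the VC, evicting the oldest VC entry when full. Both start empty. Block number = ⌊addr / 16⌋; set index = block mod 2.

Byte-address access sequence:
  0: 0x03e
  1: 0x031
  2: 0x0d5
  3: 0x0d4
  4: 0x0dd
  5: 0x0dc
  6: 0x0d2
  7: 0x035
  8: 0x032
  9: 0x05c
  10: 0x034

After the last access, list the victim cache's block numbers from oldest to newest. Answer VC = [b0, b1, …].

VC = [13, 5]

  [0] addr=0x3e blk=3 s=1: MISS | VC []
  [1] addr=0x31 blk=3 s=1: L1-HIT | VC []
  [2] addr=0xd5 blk=13 s=1: MISS | VC [3]
  [3] addr=0xd4 blk=13 s=1: L1-HIT | VC [3]
  [4] addr=0xdd blk=13 s=1: L1-HIT | VC [3]
  [5] addr=0xdc blk=13 s=1: L1-HIT | VC [3]
  [6] addr=0xd2 blk=13 s=1: L1-HIT | VC [3]
  [7] addr=0x35 blk=3 s=1: VC-HIT | VC [13]
  [8] addr=0x32 blk=3 s=1: L1-HIT | VC [13]
  [9] addr=0x5c blk=5 s=1: MISS | VC [13, 3]
  [10] addr=0x34 blk=3 s=1: VC-HIT | VC [13, 5]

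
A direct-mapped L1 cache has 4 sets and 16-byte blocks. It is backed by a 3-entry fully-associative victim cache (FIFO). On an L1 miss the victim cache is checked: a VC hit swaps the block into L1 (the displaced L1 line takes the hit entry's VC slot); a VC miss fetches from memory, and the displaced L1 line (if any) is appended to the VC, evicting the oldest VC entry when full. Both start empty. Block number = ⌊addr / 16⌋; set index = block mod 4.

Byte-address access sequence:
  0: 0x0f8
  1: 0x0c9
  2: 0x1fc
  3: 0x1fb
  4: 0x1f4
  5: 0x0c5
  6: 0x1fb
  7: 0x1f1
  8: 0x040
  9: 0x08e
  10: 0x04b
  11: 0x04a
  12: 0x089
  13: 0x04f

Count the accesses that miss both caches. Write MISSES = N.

#0 0xf8→b15/s3 MISS; vc=[]
#1 0xc9→b12/s0 MISS; vc=[]
#2 0x1fc→b31/s3 MISS; vc=[15]
#3 0x1fb→b31/s3 L1-HIT; vc=[15]
#4 0x1f4→b31/s3 L1-HIT; vc=[15]
#5 0xc5→b12/s0 L1-HIT; vc=[15]
#6 0x1fb→b31/s3 L1-HIT; vc=[15]
#7 0x1f1→b31/s3 L1-HIT; vc=[15]
#8 0x40→b4/s0 MISS; vc=[15,12]
#9 0x8e→b8/s0 MISS; vc=[15,12,4]
#10 0x4b→b4/s0 VC-HIT; vc=[15,12,8]
#11 0x4a→b4/s0 L1-HIT; vc=[15,12,8]
#12 0x89→b8/s0 VC-HIT; vc=[15,12,4]
#13 0x4f→b4/s0 VC-HIT; vc=[15,12,8]

MISSES = 5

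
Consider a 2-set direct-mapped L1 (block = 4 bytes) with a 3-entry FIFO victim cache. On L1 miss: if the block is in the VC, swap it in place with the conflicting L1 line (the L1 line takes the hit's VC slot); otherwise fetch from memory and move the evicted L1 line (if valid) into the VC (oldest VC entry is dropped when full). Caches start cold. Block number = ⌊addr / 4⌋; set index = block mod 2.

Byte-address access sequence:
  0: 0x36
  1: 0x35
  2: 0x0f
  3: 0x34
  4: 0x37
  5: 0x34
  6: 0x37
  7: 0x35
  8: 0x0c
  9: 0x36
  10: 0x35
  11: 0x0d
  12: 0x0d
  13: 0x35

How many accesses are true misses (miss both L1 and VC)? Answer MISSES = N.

  [0] addr=0x36 blk=13 s=1: MISS | VC []
  [1] addr=0x35 blk=13 s=1: L1-HIT | VC []
  [2] addr=0xf blk=3 s=1: MISS | VC [13]
  [3] addr=0x34 blk=13 s=1: VC-HIT | VC [3]
  [4] addr=0x37 blk=13 s=1: L1-HIT | VC [3]
  [5] addr=0x34 blk=13 s=1: L1-HIT | VC [3]
  [6] addr=0x37 blk=13 s=1: L1-HIT | VC [3]
  [7] addr=0x35 blk=13 s=1: L1-HIT | VC [3]
  [8] addr=0xc blk=3 s=1: VC-HIT | VC [13]
  [9] addr=0x36 blk=13 s=1: VC-HIT | VC [3]
  [10] addr=0x35 blk=13 s=1: L1-HIT | VC [3]
  [11] addr=0xd blk=3 s=1: VC-HIT | VC [13]
  [12] addr=0xd blk=3 s=1: L1-HIT | VC [13]
  [13] addr=0x35 blk=13 s=1: VC-HIT | VC [3]

MISSES = 2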